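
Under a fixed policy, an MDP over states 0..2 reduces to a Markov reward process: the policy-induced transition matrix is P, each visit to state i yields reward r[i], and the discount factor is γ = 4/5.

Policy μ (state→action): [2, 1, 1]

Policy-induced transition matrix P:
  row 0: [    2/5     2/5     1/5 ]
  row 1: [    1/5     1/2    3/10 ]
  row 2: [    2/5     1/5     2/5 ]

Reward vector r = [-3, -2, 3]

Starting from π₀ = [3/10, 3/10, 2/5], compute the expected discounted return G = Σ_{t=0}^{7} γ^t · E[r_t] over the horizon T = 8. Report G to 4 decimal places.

t=0: π = [0.3000, 0.3000, 0.4000], E[r] = -0.3000, γ^t·E[r] = -0.300000, running G = -0.300000
t=1: π = [0.3400, 0.3500, 0.3100], E[r] = -0.7900, γ^t·E[r] = -0.632000, running G = -0.932000
t=2: π = [0.3300, 0.3730, 0.2970], E[r] = -0.8450, γ^t·E[r] = -0.540800, running G = -1.472800
t=3: π = [0.3254, 0.3779, 0.2967], E[r] = -0.8419, γ^t·E[r] = -0.431053, running G = -1.903853
t=4: π = [0.3244, 0.3785, 0.2971], E[r] = -0.8388, γ^t·E[r] = -0.343560, running G = -2.247413
t=5: π = [0.3243, 0.3784, 0.2973], E[r] = -0.8380, γ^t·E[r] = -0.274581, running G = -2.521994
t=6: π = [0.3243, 0.3784, 0.2973], E[r] = -0.8378, γ^t·E[r] = -0.219634, running G = -2.741628
t=7: π = [0.3243, 0.3784, 0.2973], E[r] = -0.8378, γ^t·E[r] = -0.175706, running G = -2.917334

G = -2.9173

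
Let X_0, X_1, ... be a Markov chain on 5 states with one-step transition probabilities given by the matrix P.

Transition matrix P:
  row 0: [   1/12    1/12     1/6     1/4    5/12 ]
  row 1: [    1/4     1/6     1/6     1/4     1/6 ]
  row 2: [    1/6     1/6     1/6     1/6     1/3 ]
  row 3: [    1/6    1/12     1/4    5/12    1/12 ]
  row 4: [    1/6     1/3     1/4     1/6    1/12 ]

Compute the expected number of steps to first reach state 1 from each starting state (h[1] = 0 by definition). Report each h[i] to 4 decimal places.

h = [6.2682, 0.0000, 5.8113, 6.7152, 5.0364]

First-step conditioning: h[1] = 0; for i ≠ 1, h[i] = 1 + Σ_k P[i][k]·h[k].
  h[0] = 1 + 1/12·h[0] + 1/6·h[2] + 1/4·h[3] + 5/12·h[4]
  h[2] = 1 + 1/6·h[0] + 1/6·h[2] + 1/6·h[3] + 1/3·h[4]
  h[3] = 1 + 1/6·h[0] + 1/4·h[2] + 5/12·h[3] + 1/12·h[4]
  h[4] = 1 + 1/6·h[0] + 1/4·h[2] + 1/6·h[3] + 1/12·h[4]
Solving the 4×4 linear system over states ≠ 1 gives exactly h = [1893/302, 0, 1755/302, 1014/151, 1521/302] (h[1] = 0 is the target).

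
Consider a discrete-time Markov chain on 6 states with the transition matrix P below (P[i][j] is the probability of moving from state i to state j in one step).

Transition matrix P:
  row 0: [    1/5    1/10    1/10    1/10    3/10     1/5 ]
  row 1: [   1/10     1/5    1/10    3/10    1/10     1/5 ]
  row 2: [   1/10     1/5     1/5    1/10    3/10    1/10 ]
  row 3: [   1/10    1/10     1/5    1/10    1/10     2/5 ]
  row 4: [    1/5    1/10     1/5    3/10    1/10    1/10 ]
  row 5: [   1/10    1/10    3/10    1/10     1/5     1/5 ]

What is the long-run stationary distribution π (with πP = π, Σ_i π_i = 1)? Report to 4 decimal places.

Balance equations π_j = Σ_i π_i·P[i][j]:
  π_0 = 1/5·π_0 + 1/10·π_1 + 1/10·π_2 + 1/10·π_3 + 1/5·π_4 + 1/10·π_5
  π_1 = 1/10·π_0 + 1/5·π_1 + 1/5·π_2 + 1/10·π_3 + 1/10·π_4 + 1/10·π_5
  π_2 = 1/10·π_0 + 1/10·π_1 + 1/5·π_2 + 1/5·π_3 + 1/5·π_4 + 3/10·π_5
  π_3 = 1/10·π_0 + 3/10·π_1 + 1/10·π_2 + 1/10·π_3 + 3/10·π_4 + 1/10·π_5
  π_4 = 3/10·π_0 + 1/10·π_1 + 3/10·π_2 + 1/10·π_3 + 1/10·π_4 + 1/5·π_5
  normalize: π_0 + π_1 + π_2 + π_3 + π_4 + π_5 = 1
Solving the linear system gives exactly π = [13423/101996, 13521/101996, 19693/101996, 8333/50998, 18811/101996, 9941/50998].

π = [0.1316, 0.1326, 0.1931, 0.1634, 0.1844, 0.1949]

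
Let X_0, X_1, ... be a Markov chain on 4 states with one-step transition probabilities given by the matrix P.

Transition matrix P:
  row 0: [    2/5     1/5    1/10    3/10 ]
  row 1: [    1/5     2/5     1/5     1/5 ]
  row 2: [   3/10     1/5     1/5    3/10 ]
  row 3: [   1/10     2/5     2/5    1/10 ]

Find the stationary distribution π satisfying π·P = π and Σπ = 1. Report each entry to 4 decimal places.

Balance equations π_j = Σ_i π_i·P[i][j]:
  π_0 = 2/5·π_0 + 1/5·π_1 + 3/10·π_2 + 1/10·π_3
  π_1 = 1/5·π_0 + 2/5·π_1 + 1/5·π_2 + 2/5·π_3
  π_2 = 1/10·π_0 + 1/5·π_1 + 1/5·π_2 + 2/5·π_3
  normalize: π_0 + π_1 + π_2 + π_3 = 1
Solving the linear system gives exactly π = [110/441, 15/49, 97/441, 11/49].

π = [0.2494, 0.3061, 0.2200, 0.2245]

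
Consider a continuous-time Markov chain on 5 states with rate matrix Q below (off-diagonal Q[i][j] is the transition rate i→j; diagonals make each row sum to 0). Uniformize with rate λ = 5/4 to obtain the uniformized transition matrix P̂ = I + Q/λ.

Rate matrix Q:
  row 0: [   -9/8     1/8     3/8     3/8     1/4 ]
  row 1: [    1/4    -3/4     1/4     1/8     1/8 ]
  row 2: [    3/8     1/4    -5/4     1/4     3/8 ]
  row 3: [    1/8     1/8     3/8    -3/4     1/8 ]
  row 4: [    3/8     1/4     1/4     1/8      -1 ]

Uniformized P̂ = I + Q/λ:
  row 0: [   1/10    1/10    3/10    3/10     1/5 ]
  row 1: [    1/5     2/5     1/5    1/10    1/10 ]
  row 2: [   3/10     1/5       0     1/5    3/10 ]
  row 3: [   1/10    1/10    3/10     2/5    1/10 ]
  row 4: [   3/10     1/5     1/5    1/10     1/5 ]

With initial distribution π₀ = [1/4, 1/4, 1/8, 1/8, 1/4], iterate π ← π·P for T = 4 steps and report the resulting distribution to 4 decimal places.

t=0: π = [0.2500, 0.2500, 0.1250, 0.1250, 0.2500]
t=1: π = [0.2000, 0.2125, 0.2125, 0.2000, 0.1750]
t=2: π = [0.1988, 0.2025, 0.1975, 0.2213, 0.1800]
t=3: π = [0.1958, 0.1985, 0.2025, 0.2259, 0.1774]
t=4: π = [0.1958, 0.1975, 0.2017, 0.2272, 0.1778]

π = [0.1958, 0.1975, 0.2017, 0.2272, 0.1778]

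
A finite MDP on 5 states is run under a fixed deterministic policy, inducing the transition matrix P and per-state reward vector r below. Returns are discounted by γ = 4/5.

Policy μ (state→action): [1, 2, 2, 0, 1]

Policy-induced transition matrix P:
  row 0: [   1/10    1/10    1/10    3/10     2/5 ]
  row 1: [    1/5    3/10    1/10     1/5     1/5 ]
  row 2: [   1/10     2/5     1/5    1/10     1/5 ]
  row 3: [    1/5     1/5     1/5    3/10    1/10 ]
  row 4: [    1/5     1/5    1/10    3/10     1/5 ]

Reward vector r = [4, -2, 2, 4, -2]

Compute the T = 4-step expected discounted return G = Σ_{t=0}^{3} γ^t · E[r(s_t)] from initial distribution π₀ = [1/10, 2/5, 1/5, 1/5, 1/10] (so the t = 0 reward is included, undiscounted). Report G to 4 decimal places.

t=0: π = [0.1000, 0.4000, 0.2000, 0.2000, 0.1000], E[r] = 0.6000, γ^t·E[r] = 0.600000, running G = 0.600000
t=1: π = [0.1700, 0.2700, 0.1400, 0.2200, 0.2000], E[r] = 0.9000, γ^t·E[r] = 0.720000, running G = 1.320000
t=2: π = [0.1690, 0.2380, 0.1360, 0.2450, 0.2120], E[r] = 1.0280, γ^t·E[r] = 0.657920, running G = 1.977920
t=3: π = [0.1695, 0.2341, 0.1381, 0.2490, 0.2093], E[r] = 1.0634, γ^t·E[r] = 0.544461, running G = 2.522381

G = 2.5224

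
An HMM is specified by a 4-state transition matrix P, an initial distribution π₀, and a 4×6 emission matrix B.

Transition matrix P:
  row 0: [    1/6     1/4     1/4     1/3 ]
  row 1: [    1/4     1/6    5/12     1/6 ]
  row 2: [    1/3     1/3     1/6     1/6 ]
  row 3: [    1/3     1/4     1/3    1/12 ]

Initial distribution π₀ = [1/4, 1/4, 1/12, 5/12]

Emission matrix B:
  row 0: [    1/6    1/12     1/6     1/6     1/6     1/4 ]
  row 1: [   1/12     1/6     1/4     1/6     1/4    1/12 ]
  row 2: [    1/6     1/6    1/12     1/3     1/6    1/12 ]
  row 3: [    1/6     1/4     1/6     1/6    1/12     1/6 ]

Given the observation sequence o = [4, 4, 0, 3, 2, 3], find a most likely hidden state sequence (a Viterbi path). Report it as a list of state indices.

t=0: δ = [4.167e-02, 6.250e-02, 1.389e-02, 3.472e-02]  (obs o_0=4)
t=1: δ = [2.604e-03, 2.604e-03, 4.340e-03, 1.157e-03]  ψ = [1, 0, 1, 0]  (obs o_1=4)
t=2: δ = [2.411e-04, 1.206e-04, 1.808e-04, 1.447e-04]  ψ = [2, 2, 1, 0]  (obs o_2=0)
t=3: δ = [1.005e-05, 1.005e-05, 2.009e-05, 1.340e-05]  ψ = [2, 0, 0, 0]  (obs o_3=3)
t=4: δ = [1.116e-06, 1.674e-06, 3.721e-07, 5.582e-07]  ψ = [2, 2, 3, 0]  (obs o_4=2)
t=5: δ = [6.977e-08, 4.651e-08, 2.326e-07, 6.202e-08]  ψ = [1, 0, 1, 0]  (obs o_5=3)
backtrack: best end state = 2; path = [1, 2, 0, 2, 1, 2]

path = [1, 2, 0, 2, 1, 2]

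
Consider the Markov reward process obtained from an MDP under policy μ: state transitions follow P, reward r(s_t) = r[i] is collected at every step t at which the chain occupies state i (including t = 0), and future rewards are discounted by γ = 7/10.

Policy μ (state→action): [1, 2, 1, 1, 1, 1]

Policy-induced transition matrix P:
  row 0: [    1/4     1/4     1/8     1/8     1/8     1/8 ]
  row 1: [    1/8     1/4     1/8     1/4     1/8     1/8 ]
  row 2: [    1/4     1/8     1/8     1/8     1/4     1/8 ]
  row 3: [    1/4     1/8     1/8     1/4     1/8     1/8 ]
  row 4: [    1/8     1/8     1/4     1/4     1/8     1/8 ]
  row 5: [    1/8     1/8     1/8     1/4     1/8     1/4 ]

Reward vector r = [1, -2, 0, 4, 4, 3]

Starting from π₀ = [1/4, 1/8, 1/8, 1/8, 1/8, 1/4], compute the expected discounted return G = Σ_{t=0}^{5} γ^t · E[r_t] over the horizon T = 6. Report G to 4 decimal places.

t=0: π = [0.2500, 0.1250, 0.1250, 0.1250, 0.1250, 0.2500], E[r] = 1.7500, γ^t·E[r] = 1.750000, running G = 1.750000
t=1: π = [0.1875, 0.1719, 0.1406, 0.2031, 0.1406, 0.1563], E[r] = 1.6875, γ^t·E[r] = 1.181250, running G = 2.931250
t=2: π = [0.1914, 0.1699, 0.1426, 0.2090, 0.1426, 0.1445], E[r] = 1.6914, γ^t·E[r] = 0.828789, running G = 3.760039
t=3: π = [0.1929, 0.1702, 0.1428, 0.2083, 0.1428, 0.1431], E[r] = 1.6860, γ^t·E[r] = 0.578310, running G = 4.338349
t=4: π = [0.1930, 0.1704, 0.1429, 0.2080, 0.1429, 0.1429], E[r] = 1.6844, γ^t·E[r] = 0.404436, running G = 4.742785
t=5: π = [0.1930, 0.1704, 0.1429, 0.2080, 0.1429, 0.1429], E[r] = 1.6842, γ^t·E[r] = 0.283068, running G = 5.025853

G = 5.0259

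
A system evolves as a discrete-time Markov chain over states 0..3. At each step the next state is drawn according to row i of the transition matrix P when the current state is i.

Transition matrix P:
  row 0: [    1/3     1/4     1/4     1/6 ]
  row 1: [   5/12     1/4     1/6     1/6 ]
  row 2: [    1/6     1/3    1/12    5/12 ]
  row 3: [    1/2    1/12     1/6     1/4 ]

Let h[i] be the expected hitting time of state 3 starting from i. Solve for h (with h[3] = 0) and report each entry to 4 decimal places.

First-step conditioning: h[3] = 0; for i ≠ 3, h[i] = 1 + Σ_k P[i][k]·h[k].
  h[0] = 1 + 1/3·h[0] + 1/4·h[1] + 1/4·h[2]
  h[1] = 1 + 5/12·h[0] + 1/4·h[1] + 1/6·h[2]
  h[2] = 1 + 1/6·h[0] + 1/3·h[1] + 1/12·h[2]
Solving the 3×3 linear system over states ≠ 3 gives exactly h = [2028/437, 2064/437, 84/23, 0] (h[3] = 0 is the target).

h = [4.6407, 4.7231, 3.6522, 0.0000]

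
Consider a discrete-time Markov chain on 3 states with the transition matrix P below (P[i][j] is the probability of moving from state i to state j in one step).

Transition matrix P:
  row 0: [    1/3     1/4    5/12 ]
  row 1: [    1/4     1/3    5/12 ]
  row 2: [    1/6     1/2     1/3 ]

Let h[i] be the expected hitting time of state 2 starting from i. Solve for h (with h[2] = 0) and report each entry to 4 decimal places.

First-step conditioning: h[2] = 0; for i ≠ 2, h[i] = 1 + Σ_k P[i][k]·h[k].
  h[0] = 1 + 1/3·h[0] + 1/4·h[1]
  h[1] = 1 + 1/4·h[0] + 1/3·h[1]
Solving the 2×2 linear system over states ≠ 2 gives exactly h = [12/5, 12/5, 0] (h[2] = 0 is the target).

h = [2.4000, 2.4000, 0.0000]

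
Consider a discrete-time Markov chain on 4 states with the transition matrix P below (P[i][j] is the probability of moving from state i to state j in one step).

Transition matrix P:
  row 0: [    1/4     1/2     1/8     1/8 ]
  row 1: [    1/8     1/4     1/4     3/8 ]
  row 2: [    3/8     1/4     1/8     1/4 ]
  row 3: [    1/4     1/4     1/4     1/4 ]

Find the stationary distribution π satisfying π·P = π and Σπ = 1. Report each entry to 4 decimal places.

Balance equations π_j = Σ_i π_i·P[i][j]:
  π_0 = 1/4·π_0 + 1/8·π_1 + 3/8·π_2 + 1/4·π_3
  π_1 = 1/2·π_0 + 1/4·π_1 + 1/4·π_2 + 1/4·π_3
  π_2 = 1/8·π_0 + 1/4·π_1 + 1/8·π_2 + 1/4·π_3
  normalize: π_0 + π_1 + π_2 + π_3 = 1
Solving the linear system gives exactly π = [71/301, 93/301, 59/301, 78/301].

π = [0.2359, 0.3090, 0.1960, 0.2591]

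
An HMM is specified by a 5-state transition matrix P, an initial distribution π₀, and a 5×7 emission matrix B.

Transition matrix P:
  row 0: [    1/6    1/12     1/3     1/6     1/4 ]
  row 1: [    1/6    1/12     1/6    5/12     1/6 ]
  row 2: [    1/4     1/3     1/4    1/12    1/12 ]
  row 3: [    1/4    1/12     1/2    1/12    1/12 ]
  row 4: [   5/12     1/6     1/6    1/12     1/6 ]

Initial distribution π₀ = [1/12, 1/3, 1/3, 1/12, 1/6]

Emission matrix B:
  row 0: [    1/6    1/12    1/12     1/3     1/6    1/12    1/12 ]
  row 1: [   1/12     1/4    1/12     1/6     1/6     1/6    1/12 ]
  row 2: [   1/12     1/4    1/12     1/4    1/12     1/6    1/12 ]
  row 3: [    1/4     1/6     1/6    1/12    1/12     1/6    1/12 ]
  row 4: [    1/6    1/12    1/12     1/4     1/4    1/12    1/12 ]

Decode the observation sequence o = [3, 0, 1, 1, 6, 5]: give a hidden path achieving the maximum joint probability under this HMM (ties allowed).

t=0: δ = [2.778e-02, 5.556e-02, 8.333e-02, 6.944e-03, 4.167e-02]  (obs o_0=3)
t=1: δ = [3.472e-03, 2.315e-03, 1.736e-03, 5.787e-03, 1.543e-03]  ψ = [2, 2, 2, 1, 1]  (obs o_1=0)
t=2: δ = [1.206e-04, 1.447e-04, 7.234e-04, 1.608e-04, 7.234e-05]  ψ = [3, 2, 3, 1, 0]  (obs o_2=1)
t=3: δ = [1.507e-05, 6.028e-05, 4.521e-05, 1.005e-05, 5.023e-06]  ψ = [2, 2, 2, 1, 2]  (obs o_3=1)
t=4: δ = [9.419e-07, 1.256e-06, 9.419e-07, 2.093e-06, 8.372e-07]  ψ = [2, 2, 2, 1, 1]  (obs o_4=6)
t=5: δ = [4.361e-08, 5.233e-08, 1.744e-07, 8.721e-08, 1.962e-08]  ψ = [3, 2, 3, 1, 0]  (obs o_5=5)
backtrack: best end state = 2; path = [1, 3, 2, 1, 3, 2]

path = [1, 3, 2, 1, 3, 2]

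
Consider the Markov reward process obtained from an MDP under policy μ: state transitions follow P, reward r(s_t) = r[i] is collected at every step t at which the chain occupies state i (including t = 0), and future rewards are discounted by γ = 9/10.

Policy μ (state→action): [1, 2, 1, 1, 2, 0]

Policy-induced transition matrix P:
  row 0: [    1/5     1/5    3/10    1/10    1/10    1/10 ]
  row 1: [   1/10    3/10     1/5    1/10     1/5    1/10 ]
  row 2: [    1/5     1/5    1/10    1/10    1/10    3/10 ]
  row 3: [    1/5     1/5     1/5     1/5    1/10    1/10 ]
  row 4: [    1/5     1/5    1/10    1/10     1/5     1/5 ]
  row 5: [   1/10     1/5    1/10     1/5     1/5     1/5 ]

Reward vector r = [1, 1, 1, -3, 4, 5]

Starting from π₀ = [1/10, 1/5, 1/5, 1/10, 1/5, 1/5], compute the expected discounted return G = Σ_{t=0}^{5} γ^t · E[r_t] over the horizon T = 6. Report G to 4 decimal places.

t=0: π = [0.1000, 0.2000, 0.2000, 0.1000, 0.2000, 0.2000], E[r] = 2.0000, γ^t·E[r] = 2.000000, running G = 2.000000
t=1: π = [0.1600, 0.2200, 0.1500, 0.1300, 0.1600, 0.1800], E[r] = 1.6800, γ^t·E[r] = 1.512000, running G = 3.512000
t=2: π = [0.1600, 0.2220, 0.1670, 0.1310, 0.1560, 0.1640], E[r] = 1.6000, γ^t·E[r] = 1.296000, running G = 4.808000
t=3: π = [0.1614, 0.2222, 0.1673, 0.1295, 0.1542, 0.1654], E[r] = 1.6062, γ^t·E[r] = 1.170920, running G = 5.978920
t=4: π = [0.1612, 0.2222, 0.1675, 0.1295, 0.1542, 0.1654], E[r] = 1.6063, γ^t·E[r] = 1.053867, running G = 7.032787
t=5: π = [0.1612, 0.2222, 0.1674, 0.1295, 0.1542, 0.1655], E[r] = 1.6064, γ^t·E[r] = 0.948553, running G = 7.981339

G = 7.9813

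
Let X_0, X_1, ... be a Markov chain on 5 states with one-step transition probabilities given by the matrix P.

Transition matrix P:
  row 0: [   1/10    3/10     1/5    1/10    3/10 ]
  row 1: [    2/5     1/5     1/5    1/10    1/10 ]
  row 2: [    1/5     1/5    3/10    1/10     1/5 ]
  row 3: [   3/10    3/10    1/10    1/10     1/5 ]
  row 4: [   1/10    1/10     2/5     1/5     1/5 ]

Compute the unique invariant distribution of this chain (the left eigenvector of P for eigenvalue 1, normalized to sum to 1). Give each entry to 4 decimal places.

π = [0.2133, 0.2133, 0.2533, 0.1200, 0.2000]

Balance equations π_j = Σ_i π_i·P[i][j]:
  π_0 = 1/10·π_0 + 2/5·π_1 + 1/5·π_2 + 3/10·π_3 + 1/10·π_4
  π_1 = 3/10·π_0 + 1/5·π_1 + 1/5·π_2 + 3/10·π_3 + 1/10·π_4
  π_2 = 1/5·π_0 + 1/5·π_1 + 3/10·π_2 + 1/10·π_3 + 2/5·π_4
  π_3 = 1/10·π_0 + 1/10·π_1 + 1/10·π_2 + 1/10·π_3 + 1/5·π_4
  normalize: π_0 + π_1 + π_2 + π_3 + π_4 = 1
Solving the linear system gives exactly π = [16/75, 16/75, 19/75, 3/25, 1/5].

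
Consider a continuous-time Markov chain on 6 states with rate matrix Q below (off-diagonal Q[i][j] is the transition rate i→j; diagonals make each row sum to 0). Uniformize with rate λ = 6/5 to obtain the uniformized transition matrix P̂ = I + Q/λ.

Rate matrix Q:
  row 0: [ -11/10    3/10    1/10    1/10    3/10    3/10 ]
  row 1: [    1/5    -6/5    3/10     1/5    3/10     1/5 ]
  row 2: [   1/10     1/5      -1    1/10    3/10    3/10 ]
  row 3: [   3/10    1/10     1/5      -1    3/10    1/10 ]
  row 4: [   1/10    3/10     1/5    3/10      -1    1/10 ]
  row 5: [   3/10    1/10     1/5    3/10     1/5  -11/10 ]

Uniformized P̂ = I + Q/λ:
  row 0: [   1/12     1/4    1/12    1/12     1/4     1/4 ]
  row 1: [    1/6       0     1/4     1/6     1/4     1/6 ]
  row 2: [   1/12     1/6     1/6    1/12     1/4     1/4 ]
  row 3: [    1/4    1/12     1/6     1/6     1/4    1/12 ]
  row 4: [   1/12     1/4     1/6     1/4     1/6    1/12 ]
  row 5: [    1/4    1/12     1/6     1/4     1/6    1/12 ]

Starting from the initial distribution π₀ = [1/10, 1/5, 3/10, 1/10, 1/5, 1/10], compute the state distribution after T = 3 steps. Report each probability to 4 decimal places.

π = [0.1488, 0.1462, 0.1664, 0.1706, 0.2197, 0.1483]

t=0: π = [0.1000, 0.2000, 0.3000, 0.1000, 0.2000, 0.1000]
t=1: π = [0.1333, 0.1417, 0.1750, 0.1583, 0.2250, 0.1667]
t=2: π = [0.1493, 0.1458, 0.1674, 0.1736, 0.2174, 0.1465]
t=3: π = [0.1488, 0.1462, 0.1664, 0.1706, 0.2197, 0.1483]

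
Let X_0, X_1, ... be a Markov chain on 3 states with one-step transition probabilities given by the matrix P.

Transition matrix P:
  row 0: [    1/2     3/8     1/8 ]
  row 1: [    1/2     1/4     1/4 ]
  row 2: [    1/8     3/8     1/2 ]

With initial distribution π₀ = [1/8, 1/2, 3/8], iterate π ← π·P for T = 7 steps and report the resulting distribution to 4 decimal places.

t=0: π = [0.1250, 0.5000, 0.3750]
t=1: π = [0.3594, 0.3125, 0.3281]
t=2: π = [0.3770, 0.3359, 0.2871]
t=3: π = [0.3923, 0.3330, 0.2747]
t=4: π = [0.3970, 0.3334, 0.2696]
t=5: π = [0.3989, 0.3333, 0.2678]
t=6: π = [0.3996, 0.3333, 0.2671]
t=7: π = [0.3998, 0.3333, 0.2668]

π = [0.3998, 0.3333, 0.2668]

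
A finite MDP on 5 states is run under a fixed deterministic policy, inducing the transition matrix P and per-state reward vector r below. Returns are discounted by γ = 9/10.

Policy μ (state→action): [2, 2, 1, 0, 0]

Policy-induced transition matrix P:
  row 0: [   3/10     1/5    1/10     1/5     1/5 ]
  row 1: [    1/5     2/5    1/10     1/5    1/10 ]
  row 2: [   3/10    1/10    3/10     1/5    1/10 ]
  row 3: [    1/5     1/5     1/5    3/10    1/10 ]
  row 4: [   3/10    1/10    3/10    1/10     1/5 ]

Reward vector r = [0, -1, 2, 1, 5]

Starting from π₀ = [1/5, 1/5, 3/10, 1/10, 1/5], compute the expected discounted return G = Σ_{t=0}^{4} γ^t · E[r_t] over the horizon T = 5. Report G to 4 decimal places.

G = 4.8710

t=0: π = [0.2000, 0.2000, 0.3000, 0.1000, 0.2000], E[r] = 1.5000, γ^t·E[r] = 1.500000, running G = 1.500000
t=1: π = [0.2700, 0.1900, 0.2100, 0.1900, 0.1400], E[r] = 1.1200, γ^t·E[r] = 1.008000, running G = 2.508000
t=2: π = [0.2620, 0.2030, 0.1890, 0.2050, 0.1410], E[r] = 1.0850, γ^t·E[r] = 0.878850, running G = 3.386850
t=3: π = [0.2592, 0.2076, 0.1865, 0.2064, 0.1403], E[r] = 1.0733, γ^t·E[r] = 0.782436, running G = 4.169286
t=4: π = [0.2586, 0.2088, 0.1860, 0.2066, 0.1400], E[r] = 1.0695, γ^t·E[r] = 0.701712, running G = 4.870998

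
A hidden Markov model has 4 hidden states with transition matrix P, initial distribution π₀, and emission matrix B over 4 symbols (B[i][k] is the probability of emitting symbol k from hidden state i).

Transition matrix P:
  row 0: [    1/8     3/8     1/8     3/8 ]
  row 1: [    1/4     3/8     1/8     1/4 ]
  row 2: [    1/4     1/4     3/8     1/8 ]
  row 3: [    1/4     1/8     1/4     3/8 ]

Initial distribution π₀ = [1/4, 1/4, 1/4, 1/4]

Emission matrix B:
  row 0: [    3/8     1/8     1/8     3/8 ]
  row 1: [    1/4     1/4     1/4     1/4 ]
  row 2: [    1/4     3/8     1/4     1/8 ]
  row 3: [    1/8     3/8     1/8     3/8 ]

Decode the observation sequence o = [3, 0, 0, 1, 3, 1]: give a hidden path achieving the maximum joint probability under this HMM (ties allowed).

path = [0, 1, 0, 3, 3, 3]

t=0: δ = [9.375e-02, 6.250e-02, 3.125e-02, 9.375e-02]  (obs o_0=3)
t=1: δ = [8.789e-03, 8.789e-03, 5.859e-03, 4.395e-03]  ψ = [3, 0, 3, 0]  (obs o_1=0)
t=2: δ = [8.240e-04, 8.240e-04, 5.493e-04, 4.120e-04]  ψ = [1, 0, 2, 0]  (obs o_2=0)
t=3: δ = [2.575e-05, 7.725e-05, 7.725e-05, 1.159e-04]  ψ = [1, 0, 2, 0]  (obs o_3=1)
t=4: δ = [1.086e-05, 7.242e-06, 3.621e-06, 1.629e-05]  ψ = [3, 1, 2, 3]  (obs o_4=3)
t=5: δ = [5.092e-07, 1.018e-06, 1.528e-06, 2.291e-06]  ψ = [3, 0, 3, 3]  (obs o_5=1)
backtrack: best end state = 3; path = [0, 1, 0, 3, 3, 3]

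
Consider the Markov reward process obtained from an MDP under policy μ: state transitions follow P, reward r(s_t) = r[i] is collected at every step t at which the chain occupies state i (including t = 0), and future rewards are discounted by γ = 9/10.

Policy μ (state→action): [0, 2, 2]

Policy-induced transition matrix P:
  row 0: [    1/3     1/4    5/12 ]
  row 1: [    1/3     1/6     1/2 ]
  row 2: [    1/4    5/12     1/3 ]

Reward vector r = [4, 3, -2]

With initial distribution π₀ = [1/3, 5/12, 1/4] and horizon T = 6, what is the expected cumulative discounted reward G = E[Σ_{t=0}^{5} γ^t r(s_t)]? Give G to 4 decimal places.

t=0: π = [0.3333, 0.4167, 0.2500], E[r] = 2.0833, γ^t·E[r] = 2.083333, running G = 2.083333
t=1: π = [0.3125, 0.2569, 0.4306], E[r] = 1.1597, γ^t·E[r] = 1.043750, running G = 3.127083
t=2: π = [0.2975, 0.3003, 0.4022], E[r] = 1.2865, γ^t·E[r] = 1.042031, running G = 4.169115
t=3: π = [0.2998, 0.2920, 0.4082], E[r] = 1.2589, γ^t·E[r] = 0.917754, running G = 5.086868
t=4: π = [0.2993, 0.2937, 0.4070], E[r] = 1.2644, γ^t·E[r] = 0.829567, running G = 5.916436
t=5: π = [0.2994, 0.2934, 0.4072], E[r] = 1.2633, γ^t·E[r] = 0.745959, running G = 6.662395

G = 6.6624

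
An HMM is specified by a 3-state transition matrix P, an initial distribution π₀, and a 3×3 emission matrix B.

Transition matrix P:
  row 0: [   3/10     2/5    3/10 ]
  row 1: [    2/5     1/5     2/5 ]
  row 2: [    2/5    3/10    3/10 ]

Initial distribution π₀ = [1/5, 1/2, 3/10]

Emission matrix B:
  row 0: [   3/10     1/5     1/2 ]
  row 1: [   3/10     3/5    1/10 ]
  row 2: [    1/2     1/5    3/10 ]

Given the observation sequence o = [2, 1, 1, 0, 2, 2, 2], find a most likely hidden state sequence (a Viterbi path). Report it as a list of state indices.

t=0: δ = [1.000e-01, 5.000e-02, 9.000e-02]  (obs o_0=2)
t=1: δ = [7.200e-03, 2.400e-02, 6.000e-03]  ψ = [2, 0, 0]  (obs o_1=1)
t=2: δ = [1.920e-03, 2.880e-03, 1.920e-03]  ψ = [1, 1, 1]  (obs o_2=1)
t=3: δ = [3.456e-04, 2.304e-04, 5.760e-04]  ψ = [1, 0, 1]  (obs o_3=0)
t=4: δ = [1.152e-04, 1.728e-05, 5.184e-05]  ψ = [2, 2, 2]  (obs o_4=2)
t=5: δ = [1.728e-05, 4.608e-06, 1.037e-05]  ψ = [0, 0, 0]  (obs o_5=2)
t=6: δ = [2.592e-06, 6.912e-07, 1.555e-06]  ψ = [0, 0, 0]  (obs o_6=2)
backtrack: best end state = 0; path = [0, 1, 1, 2, 0, 0, 0]

path = [0, 1, 1, 2, 0, 0, 0]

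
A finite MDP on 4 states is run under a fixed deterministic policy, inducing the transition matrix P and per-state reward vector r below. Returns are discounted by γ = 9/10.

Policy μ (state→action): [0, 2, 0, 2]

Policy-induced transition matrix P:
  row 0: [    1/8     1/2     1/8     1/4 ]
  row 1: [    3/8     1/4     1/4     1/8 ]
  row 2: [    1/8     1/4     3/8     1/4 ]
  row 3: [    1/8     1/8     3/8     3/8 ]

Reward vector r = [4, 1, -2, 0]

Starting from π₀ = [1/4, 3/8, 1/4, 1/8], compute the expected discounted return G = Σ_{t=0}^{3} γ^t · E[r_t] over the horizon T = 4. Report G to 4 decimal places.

G = 2.2027

t=0: π = [0.2500, 0.3750, 0.2500, 0.1250], E[r] = 0.8750, γ^t·E[r] = 0.875000, running G = 0.875000
t=1: π = [0.2188, 0.2969, 0.2656, 0.2188], E[r] = 0.6406, γ^t·E[r] = 0.576563, running G = 1.451563
t=2: π = [0.1992, 0.2773, 0.2832, 0.2402], E[r] = 0.5078, γ^t·E[r] = 0.411328, running G = 1.862891
t=3: π = [0.1943, 0.2698, 0.2905, 0.2454], E[r] = 0.4661, γ^t·E[r] = 0.339761, running G = 2.202652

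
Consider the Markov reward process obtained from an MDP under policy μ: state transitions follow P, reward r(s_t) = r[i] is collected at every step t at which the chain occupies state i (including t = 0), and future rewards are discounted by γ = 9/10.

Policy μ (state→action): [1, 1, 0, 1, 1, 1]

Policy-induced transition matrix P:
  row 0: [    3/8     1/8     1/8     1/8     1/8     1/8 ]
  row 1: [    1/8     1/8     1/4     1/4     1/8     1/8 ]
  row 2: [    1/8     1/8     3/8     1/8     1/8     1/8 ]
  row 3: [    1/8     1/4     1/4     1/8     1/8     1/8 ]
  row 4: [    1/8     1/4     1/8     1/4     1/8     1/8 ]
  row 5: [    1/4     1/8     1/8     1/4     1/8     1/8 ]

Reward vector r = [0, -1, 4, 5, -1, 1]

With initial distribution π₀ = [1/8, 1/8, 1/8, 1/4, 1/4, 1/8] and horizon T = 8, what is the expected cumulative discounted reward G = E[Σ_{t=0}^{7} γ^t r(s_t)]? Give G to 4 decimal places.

t=0: π = [0.1250, 0.1250, 0.1250, 0.2500, 0.2500, 0.1250], E[r] = 1.5000, γ^t·E[r] = 1.500000, running G = 1.500000
t=1: π = [0.1719, 0.1875, 0.2031, 0.1875, 0.1250, 0.1250], E[r] = 1.5625, γ^t·E[r] = 1.406250, running G = 2.906250
t=2: π = [0.1836, 0.1641, 0.2227, 0.1797, 0.1250, 0.1250], E[r] = 1.6250, γ^t·E[r] = 1.316250, running G = 4.222500
t=3: π = [0.1865, 0.1631, 0.2236, 0.1768, 0.1250, 0.1250], E[r] = 1.6152, γ^t·E[r] = 1.177506, running G = 5.400006
t=4: π = [0.1873, 0.1627, 0.2234, 0.1766, 0.1250, 0.1250], E[r] = 1.6140, γ^t·E[r] = 1.058954, running G = 6.458960
t=5: π = [0.1874, 0.1627, 0.2233, 0.1766, 0.1250, 0.1250], E[r] = 1.6133, γ^t·E[r] = 0.952644, running G = 7.411605
t=6: π = [0.1875, 0.1627, 0.2232, 0.1766, 0.1250, 0.1250], E[r] = 1.6132, γ^t·E[r] = 0.857297, running G = 8.268902
t=7: π = [0.1875, 0.1627, 0.2232, 0.1766, 0.1250, 0.1250], E[r] = 1.6131, γ^t·E[r] = 0.771546, running G = 9.040447

G = 9.0404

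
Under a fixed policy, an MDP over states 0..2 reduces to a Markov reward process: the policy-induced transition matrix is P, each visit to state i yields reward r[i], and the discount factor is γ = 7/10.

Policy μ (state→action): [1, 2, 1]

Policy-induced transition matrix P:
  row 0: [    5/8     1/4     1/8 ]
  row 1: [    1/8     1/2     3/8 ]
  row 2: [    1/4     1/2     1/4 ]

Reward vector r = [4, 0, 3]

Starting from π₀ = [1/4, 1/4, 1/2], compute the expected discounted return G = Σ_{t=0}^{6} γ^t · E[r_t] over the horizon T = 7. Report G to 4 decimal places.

t=0: π = [0.2500, 0.2500, 0.5000], E[r] = 2.5000, γ^t·E[r] = 2.500000, running G = 2.500000
t=1: π = [0.3125, 0.4375, 0.2500], E[r] = 2.0000, γ^t·E[r] = 1.400000, running G = 3.900000
t=2: π = [0.3125, 0.4219, 0.2656], E[r] = 2.0469, γ^t·E[r] = 1.002969, running G = 4.902969
t=3: π = [0.3145, 0.4219, 0.2637], E[r] = 2.0488, γ^t·E[r] = 0.702748, running G = 5.605717
t=4: π = [0.3152, 0.4214, 0.2634], E[r] = 2.0510, γ^t·E[r] = 0.492451, running G = 6.098168
t=5: π = [0.3155, 0.4212, 0.2633], E[r] = 2.0519, γ^t·E[r] = 0.344865, running G = 6.443033
t=6: π = [0.3157, 0.4211, 0.2632], E[r] = 2.0523, γ^t·E[r] = 0.241452, running G = 6.684485

G = 6.6845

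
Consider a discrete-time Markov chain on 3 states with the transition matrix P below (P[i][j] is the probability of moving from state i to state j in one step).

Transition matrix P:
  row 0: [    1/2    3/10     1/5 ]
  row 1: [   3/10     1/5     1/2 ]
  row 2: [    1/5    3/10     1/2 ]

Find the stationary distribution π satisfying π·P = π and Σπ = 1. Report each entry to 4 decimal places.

π = [0.3247, 0.2727, 0.4026]

Balance equations π_j = Σ_i π_i·P[i][j]:
  π_0 = 1/2·π_0 + 3/10·π_1 + 1/5·π_2
  π_1 = 3/10·π_0 + 1/5·π_1 + 3/10·π_2
  normalize: π_0 + π_1 + π_2 = 1
Solving the linear system gives exactly π = [25/77, 3/11, 31/77].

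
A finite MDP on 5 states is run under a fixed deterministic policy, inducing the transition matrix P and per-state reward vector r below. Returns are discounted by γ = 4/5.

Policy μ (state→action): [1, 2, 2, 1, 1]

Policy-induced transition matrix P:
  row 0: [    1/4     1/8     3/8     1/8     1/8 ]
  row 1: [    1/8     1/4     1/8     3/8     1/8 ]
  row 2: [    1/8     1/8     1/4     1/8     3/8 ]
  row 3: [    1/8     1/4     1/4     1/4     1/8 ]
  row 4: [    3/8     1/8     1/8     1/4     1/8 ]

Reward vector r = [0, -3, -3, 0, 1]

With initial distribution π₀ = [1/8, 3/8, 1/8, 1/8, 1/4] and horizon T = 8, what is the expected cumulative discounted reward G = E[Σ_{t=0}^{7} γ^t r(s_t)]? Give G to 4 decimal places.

t=0: π = [0.1250, 0.3750, 0.1250, 0.1250, 0.2500], E[r] = -1.2500, γ^t·E[r] = -1.250000, running G = -1.250000
t=1: π = [0.2031, 0.1875, 0.1875, 0.2656, 0.1563], E[r] = -0.9688, γ^t·E[r] = -0.775000, running G = -2.025000
t=2: π = [0.1895, 0.1816, 0.2324, 0.2246, 0.1719], E[r] = -1.0703, γ^t·E[r] = -0.685000, running G = -2.710000
t=3: π = [0.1917, 0.1758, 0.2295, 0.2200, 0.1831], E[r] = -1.0327, γ^t·E[r] = -0.528750, running G = -3.238750
t=4: π = [0.1947, 0.1745, 0.2291, 0.2193, 0.1824], E[r] = -1.0283, γ^t·E[r] = -0.421200, running G = -3.659950
t=5: π = [0.1949, 0.1742, 0.2297, 0.2188, 0.1823], E[r] = -1.0296, γ^t·E[r] = -0.337383, running G = -3.997333
t=6: π = [0.1949, 0.1741, 0.2298, 0.2187, 0.1824], E[r] = -1.0294, γ^t·E[r] = -0.269845, running G = -4.267177
t=7: π = [0.1950, 0.1741, 0.2298, 0.2187, 0.1825], E[r] = -1.0292, γ^t·E[r] = -0.215849, running G = -4.483026

G = -4.4830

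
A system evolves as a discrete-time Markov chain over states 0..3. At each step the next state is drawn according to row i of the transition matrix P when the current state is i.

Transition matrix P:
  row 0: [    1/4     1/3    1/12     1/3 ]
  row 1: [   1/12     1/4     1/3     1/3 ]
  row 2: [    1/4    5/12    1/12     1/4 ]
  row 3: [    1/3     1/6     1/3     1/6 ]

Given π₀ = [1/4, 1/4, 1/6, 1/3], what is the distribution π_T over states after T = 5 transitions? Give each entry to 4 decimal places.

t=0: π = [0.2500, 0.2500, 0.1667, 0.3333]
t=1: π = [0.2361, 0.2708, 0.2292, 0.2639]
t=2: π = [0.2269, 0.2859, 0.2170, 0.2703]
t=3: π = [0.2249, 0.2826, 0.2224, 0.2702]
t=4: π = [0.2254, 0.2833, 0.2215, 0.2698]
t=5: π = [0.2253, 0.2832, 0.2216, 0.2699]

π = [0.2253, 0.2832, 0.2216, 0.2699]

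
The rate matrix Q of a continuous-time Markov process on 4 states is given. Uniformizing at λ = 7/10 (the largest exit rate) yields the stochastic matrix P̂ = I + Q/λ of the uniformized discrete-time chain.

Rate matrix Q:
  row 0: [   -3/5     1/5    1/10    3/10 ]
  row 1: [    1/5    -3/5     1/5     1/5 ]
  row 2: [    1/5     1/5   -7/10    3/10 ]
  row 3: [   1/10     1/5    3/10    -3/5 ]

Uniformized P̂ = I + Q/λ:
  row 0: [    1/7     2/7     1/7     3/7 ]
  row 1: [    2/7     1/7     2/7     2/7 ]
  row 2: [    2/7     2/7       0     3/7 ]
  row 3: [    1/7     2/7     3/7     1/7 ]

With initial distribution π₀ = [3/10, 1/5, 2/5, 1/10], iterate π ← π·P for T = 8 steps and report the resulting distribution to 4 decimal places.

π = [0.2118, 0.2500, 0.2327, 0.3055]

t=0: π = [0.3000, 0.2000, 0.4000, 0.1000]
t=1: π = [0.2286, 0.2571, 0.1429, 0.3714]
t=2: π = [0.2000, 0.2490, 0.2653, 0.2857]
t=3: π = [0.2163, 0.2501, 0.2222, 0.3114]
t=4: π = [0.2103, 0.2500, 0.2358, 0.3039]
t=5: π = [0.2123, 0.2500, 0.2317, 0.3060]
t=6: π = [0.2117, 0.2500, 0.2329, 0.3054]
t=7: π = [0.2118, 0.2500, 0.2326, 0.3056]
t=8: π = [0.2118, 0.2500, 0.2327, 0.3055]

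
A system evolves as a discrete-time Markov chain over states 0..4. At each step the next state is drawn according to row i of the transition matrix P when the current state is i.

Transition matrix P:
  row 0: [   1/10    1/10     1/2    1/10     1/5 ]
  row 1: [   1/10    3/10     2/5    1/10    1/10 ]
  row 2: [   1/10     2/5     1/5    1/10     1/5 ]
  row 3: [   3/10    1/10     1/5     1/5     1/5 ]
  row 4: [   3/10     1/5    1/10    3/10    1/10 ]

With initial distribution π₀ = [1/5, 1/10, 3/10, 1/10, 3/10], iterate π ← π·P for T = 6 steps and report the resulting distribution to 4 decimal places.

t=0: π = [0.2000, 0.1000, 0.3000, 0.1000, 0.3000]
t=1: π = [0.1800, 0.2400, 0.2500, 0.1700, 0.1600]
t=2: π = [0.1660, 0.2390, 0.2860, 0.1490, 0.1600]
t=3: π = [0.1618, 0.2496, 0.2816, 0.1469, 0.1601]
t=4: π = [0.1614, 0.2504, 0.2825, 0.1467, 0.1590]
t=5: π = [0.1611, 0.2507, 0.2826, 0.1465, 0.1591]
t=6: π = [0.1611, 0.2508, 0.2826, 0.1465, 0.1590]

π = [0.1611, 0.2508, 0.2826, 0.1465, 0.1590]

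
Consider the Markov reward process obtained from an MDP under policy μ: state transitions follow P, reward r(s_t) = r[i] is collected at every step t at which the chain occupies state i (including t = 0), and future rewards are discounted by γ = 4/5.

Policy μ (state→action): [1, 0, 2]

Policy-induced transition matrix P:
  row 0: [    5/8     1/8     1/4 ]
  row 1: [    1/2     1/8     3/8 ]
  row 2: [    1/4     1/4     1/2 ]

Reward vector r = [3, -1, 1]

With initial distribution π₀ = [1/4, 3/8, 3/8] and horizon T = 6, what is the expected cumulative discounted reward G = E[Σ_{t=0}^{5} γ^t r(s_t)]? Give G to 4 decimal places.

G = 4.9655

t=0: π = [0.2500, 0.3750, 0.3750], E[r] = 0.7500, γ^t·E[r] = 0.750000, running G = 0.750000
t=1: π = [0.4375, 0.1719, 0.3906], E[r] = 1.5313, γ^t·E[r] = 1.225000, running G = 1.975000
t=2: π = [0.4570, 0.1738, 0.3691], E[r] = 1.5664, γ^t·E[r] = 1.002500, running G = 2.977500
t=3: π = [0.4648, 0.1711, 0.3640], E[r] = 1.5874, γ^t·E[r] = 0.812750, running G = 3.790250
t=4: π = [0.4671, 0.1705, 0.3624], E[r] = 1.5932, γ^t·E[r] = 0.652575, running G = 4.442825
t=5: π = [0.4678, 0.1703, 0.3619], E[r] = 1.5950, γ^t·E[r] = 0.522643, running G = 4.965468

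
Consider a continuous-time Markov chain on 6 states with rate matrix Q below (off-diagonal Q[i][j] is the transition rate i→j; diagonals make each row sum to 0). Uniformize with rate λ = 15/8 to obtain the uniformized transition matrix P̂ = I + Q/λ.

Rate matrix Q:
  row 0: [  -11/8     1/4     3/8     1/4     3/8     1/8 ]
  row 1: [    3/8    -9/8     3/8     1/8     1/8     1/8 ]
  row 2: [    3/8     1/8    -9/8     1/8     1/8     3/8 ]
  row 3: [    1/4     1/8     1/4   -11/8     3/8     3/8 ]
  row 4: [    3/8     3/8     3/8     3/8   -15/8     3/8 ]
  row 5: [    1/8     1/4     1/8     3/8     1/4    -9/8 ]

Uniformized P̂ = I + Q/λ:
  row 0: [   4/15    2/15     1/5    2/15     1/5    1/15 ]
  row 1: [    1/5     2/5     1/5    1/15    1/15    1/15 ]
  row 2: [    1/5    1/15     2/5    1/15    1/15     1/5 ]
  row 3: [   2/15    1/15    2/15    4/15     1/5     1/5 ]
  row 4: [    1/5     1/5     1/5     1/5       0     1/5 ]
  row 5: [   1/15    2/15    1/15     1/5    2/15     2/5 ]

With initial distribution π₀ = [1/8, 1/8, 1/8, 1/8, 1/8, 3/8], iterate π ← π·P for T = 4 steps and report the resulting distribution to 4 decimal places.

t=0: π = [0.1250, 0.1250, 0.1250, 0.1250, 0.1250, 0.3750]
t=1: π = [0.1500, 0.1583, 0.1667, 0.1667, 0.1167, 0.2417]
t=2: π = [0.1667, 0.1611, 0.1900, 0.1578, 0.1172, 0.2072]
t=3: π = [0.1730, 0.1609, 0.1999, 0.1526, 0.1159, 0.1977]
t=4: π = [0.1750, 0.1605, 0.2034, 0.1505, 0.1155, 0.1950]

π = [0.1750, 0.1605, 0.2034, 0.1505, 0.1155, 0.1950]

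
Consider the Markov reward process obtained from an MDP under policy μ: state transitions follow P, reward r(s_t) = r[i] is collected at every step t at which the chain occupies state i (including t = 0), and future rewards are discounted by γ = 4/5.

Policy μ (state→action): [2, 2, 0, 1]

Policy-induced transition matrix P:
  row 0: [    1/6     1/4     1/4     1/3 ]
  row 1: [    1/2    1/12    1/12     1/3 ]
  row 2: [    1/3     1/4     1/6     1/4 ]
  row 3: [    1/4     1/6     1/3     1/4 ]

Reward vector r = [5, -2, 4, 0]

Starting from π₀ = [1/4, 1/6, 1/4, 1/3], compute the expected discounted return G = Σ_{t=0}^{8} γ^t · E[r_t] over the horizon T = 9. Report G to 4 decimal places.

G = 8.4851

t=0: π = [0.2500, 0.1667, 0.2500, 0.3333], E[r] = 1.9167, γ^t·E[r] = 1.916667, running G = 1.916667
t=1: π = [0.2917, 0.1944, 0.2292, 0.2847], E[r] = 1.9861, γ^t·E[r] = 1.588889, running G = 3.505556
t=2: π = [0.2934, 0.1939, 0.2222, 0.2905], E[r] = 1.9682, γ^t·E[r] = 1.259630, running G = 4.765185
t=3: π = [0.2925, 0.1935, 0.2234, 0.2906], E[r] = 1.9692, γ^t·E[r] = 1.008247, running G = 5.773432
t=4: π = [0.2926, 0.1935, 0.2234, 0.2905], E[r] = 1.9694, γ^t·E[r] = 0.806660, running G = 6.580092
t=5: π = [0.2926, 0.1935, 0.2233, 0.2905], E[r] = 1.9694, γ^t·E[r] = 0.645317, running G = 7.225409
t=6: π = [0.2926, 0.1935, 0.2233, 0.2905], E[r] = 1.9694, γ^t·E[r] = 0.516254, running G = 7.741664
t=7: π = [0.2926, 0.1935, 0.2233, 0.2905], E[r] = 1.9694, γ^t·E[r] = 0.413003, running G = 8.154667
t=8: π = [0.2926, 0.1935, 0.2233, 0.2905], E[r] = 1.9694, γ^t·E[r] = 0.330403, running G = 8.485070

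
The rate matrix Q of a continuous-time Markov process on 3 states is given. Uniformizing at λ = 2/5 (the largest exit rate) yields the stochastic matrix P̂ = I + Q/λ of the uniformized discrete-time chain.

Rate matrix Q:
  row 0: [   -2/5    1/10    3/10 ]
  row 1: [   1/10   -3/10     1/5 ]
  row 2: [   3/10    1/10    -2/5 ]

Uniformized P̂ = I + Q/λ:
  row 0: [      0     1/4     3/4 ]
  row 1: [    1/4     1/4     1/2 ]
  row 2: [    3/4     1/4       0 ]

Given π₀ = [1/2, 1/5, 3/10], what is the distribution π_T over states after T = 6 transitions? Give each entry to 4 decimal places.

t=0: π = [0.5000, 0.2000, 0.3000]
t=1: π = [0.2750, 0.2500, 0.4750]
t=2: π = [0.4188, 0.2500, 0.3313]
t=3: π = [0.3109, 0.2500, 0.4391]
t=4: π = [0.3918, 0.2500, 0.3582]
t=5: π = [0.3312, 0.2500, 0.4188]
t=6: π = [0.3766, 0.2500, 0.3734]

π = [0.3766, 0.2500, 0.3734]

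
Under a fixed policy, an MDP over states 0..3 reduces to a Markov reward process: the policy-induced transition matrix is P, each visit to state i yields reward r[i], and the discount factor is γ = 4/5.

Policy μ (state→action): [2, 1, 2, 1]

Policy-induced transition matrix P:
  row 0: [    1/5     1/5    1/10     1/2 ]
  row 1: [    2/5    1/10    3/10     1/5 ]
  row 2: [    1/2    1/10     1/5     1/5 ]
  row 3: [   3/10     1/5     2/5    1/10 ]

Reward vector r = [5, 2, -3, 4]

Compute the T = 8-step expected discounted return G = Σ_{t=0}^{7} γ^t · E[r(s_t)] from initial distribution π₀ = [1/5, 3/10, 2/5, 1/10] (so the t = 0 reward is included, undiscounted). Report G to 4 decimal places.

t=0: π = [0.2000, 0.3000, 0.4000, 0.1000], E[r] = 0.8000, γ^t·E[r] = 0.800000, running G = 0.800000
t=1: π = [0.3900, 0.1300, 0.2300, 0.2500], E[r] = 2.5200, γ^t·E[r] = 2.016000, running G = 2.816000
t=2: π = [0.3200, 0.1640, 0.2240, 0.2920], E[r] = 2.4240, γ^t·E[r] = 1.551360, running G = 4.367360
t=3: π = [0.3292, 0.1612, 0.2428, 0.2668], E[r] = 2.3072, γ^t·E[r] = 1.181286, running G = 5.548646
t=4: π = [0.3318, 0.1596, 0.2366, 0.2721], E[r] = 2.3566, γ^t·E[r] = 0.965280, running G = 6.513926
t=5: π = [0.3301, 0.1604, 0.2372, 0.2723], E[r] = 2.3489, γ^t·E[r] = 0.769697, running G = 7.283623
t=6: π = [0.3305, 0.1602, 0.2375, 0.2718], E[r] = 2.3475, γ^t·E[r] = 0.615392, running G = 7.899015
t=7: π = [0.3305, 0.1602, 0.2373, 0.2720], E[r] = 2.3487, γ^t·E[r] = 0.492551, running G = 8.391566

G = 8.3916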